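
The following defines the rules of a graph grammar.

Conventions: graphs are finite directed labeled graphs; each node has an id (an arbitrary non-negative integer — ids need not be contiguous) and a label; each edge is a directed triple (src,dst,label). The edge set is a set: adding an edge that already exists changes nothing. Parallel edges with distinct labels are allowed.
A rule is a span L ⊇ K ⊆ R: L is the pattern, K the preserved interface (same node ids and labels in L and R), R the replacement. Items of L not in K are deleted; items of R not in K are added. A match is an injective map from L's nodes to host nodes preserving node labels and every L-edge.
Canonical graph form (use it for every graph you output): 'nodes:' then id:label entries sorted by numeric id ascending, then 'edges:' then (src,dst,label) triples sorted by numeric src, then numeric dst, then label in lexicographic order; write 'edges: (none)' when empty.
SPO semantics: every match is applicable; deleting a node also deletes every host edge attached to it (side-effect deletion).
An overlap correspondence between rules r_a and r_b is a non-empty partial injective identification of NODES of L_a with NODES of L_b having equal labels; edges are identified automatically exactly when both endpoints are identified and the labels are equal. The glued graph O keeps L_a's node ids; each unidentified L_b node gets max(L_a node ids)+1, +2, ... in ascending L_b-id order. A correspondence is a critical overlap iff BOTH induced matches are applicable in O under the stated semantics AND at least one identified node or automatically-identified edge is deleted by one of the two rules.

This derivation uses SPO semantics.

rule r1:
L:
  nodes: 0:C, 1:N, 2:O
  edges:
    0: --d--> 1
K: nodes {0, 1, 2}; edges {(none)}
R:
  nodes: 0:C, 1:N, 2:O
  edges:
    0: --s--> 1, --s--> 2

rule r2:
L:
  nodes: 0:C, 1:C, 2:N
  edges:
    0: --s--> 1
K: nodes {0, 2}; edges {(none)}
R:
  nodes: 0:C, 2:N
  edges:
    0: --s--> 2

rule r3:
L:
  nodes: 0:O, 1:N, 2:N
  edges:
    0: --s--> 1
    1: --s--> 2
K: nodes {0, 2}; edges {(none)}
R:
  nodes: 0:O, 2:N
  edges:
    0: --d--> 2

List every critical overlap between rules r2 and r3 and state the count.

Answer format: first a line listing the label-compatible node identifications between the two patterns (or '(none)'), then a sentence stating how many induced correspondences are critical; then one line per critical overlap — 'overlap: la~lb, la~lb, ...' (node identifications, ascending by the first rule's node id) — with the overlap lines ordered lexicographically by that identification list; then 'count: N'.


label-compatible node identifications between L(r2) and L(r3): 2~1, 2~2
1 of the induced correspondences is a critical overlap of r2 and r3.
overlap: 2~1
count: 1


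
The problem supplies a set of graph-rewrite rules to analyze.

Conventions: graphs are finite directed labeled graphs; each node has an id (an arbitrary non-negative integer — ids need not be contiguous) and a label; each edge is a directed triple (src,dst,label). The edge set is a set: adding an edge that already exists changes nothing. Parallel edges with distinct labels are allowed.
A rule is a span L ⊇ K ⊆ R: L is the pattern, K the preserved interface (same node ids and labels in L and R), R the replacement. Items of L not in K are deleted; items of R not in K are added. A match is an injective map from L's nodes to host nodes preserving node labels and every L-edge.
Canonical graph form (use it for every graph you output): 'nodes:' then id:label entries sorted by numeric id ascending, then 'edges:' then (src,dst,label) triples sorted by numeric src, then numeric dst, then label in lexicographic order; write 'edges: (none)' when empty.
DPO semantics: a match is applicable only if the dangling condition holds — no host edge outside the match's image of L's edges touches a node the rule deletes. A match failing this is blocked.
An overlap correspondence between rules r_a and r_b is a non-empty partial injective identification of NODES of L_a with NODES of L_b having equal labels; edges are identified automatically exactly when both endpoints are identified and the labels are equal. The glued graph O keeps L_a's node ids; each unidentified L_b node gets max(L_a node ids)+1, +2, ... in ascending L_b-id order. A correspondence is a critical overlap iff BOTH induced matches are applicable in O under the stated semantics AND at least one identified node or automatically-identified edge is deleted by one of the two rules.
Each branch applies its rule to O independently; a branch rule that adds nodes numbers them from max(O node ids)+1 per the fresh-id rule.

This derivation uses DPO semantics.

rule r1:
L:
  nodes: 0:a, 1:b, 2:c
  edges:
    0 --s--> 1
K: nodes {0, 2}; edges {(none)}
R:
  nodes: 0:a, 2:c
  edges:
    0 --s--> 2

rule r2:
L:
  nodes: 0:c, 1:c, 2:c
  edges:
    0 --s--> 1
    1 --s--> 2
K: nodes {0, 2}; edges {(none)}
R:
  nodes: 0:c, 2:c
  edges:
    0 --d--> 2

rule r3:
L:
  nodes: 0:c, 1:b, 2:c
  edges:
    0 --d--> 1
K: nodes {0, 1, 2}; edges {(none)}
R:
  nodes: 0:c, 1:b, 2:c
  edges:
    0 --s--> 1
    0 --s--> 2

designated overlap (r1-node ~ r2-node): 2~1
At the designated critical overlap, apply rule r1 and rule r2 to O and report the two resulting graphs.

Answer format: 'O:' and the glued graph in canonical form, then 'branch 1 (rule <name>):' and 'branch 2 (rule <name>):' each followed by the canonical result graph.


O:
nodes: 0:a, 1:b, 2:c, 3:c, 4:c
edges: (0,1,s); (2,4,s); (3,2,s)
branch 1 (rule r1):
nodes: 0:a, 2:c, 3:c, 4:c
edges: (0,2,s); (2,4,s); (3,2,s)
branch 2 (rule r2):
nodes: 0:a, 1:b, 3:c, 4:c
edges: (0,1,s); (3,4,d)


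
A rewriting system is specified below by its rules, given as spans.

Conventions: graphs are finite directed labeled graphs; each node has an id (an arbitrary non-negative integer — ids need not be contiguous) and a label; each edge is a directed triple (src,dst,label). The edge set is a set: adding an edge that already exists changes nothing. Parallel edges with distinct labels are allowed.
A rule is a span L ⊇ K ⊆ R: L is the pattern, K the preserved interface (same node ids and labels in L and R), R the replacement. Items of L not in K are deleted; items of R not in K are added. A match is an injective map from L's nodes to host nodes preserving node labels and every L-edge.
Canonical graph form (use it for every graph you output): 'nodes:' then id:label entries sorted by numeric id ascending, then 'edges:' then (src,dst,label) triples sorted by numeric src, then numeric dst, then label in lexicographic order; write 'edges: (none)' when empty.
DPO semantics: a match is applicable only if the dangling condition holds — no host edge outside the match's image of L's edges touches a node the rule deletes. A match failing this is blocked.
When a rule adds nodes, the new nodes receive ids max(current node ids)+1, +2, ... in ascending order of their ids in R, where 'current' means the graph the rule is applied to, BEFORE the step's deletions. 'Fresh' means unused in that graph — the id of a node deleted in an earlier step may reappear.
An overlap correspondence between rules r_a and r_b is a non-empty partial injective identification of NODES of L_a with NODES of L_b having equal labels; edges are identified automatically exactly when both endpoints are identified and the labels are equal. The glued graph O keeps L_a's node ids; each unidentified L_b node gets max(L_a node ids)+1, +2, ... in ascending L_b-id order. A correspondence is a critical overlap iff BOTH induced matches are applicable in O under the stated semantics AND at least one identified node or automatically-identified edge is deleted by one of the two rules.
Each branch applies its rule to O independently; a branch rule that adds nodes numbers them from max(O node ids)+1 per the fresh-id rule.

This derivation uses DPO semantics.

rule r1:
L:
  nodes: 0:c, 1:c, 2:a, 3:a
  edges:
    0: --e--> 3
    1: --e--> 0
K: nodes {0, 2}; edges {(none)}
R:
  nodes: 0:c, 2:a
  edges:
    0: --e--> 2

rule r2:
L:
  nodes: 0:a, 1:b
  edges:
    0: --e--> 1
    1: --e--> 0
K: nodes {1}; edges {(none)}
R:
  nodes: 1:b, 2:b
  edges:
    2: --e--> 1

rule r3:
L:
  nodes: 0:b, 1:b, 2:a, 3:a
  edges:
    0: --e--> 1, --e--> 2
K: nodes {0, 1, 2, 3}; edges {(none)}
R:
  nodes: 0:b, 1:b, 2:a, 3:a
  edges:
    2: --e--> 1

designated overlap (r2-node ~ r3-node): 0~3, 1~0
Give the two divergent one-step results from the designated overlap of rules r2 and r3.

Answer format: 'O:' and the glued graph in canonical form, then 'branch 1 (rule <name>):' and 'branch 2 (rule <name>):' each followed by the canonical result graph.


O:
nodes: 0:a, 1:b, 2:b, 3:a
edges: (0,1,e); (1,0,e); (1,2,e); (1,3,e)
branch 1 (rule r2):
nodes: 1:b, 2:b, 3:a, 4:b
edges: (1,2,e); (1,3,e); (4,1,e)
branch 2 (rule r3):
nodes: 0:a, 1:b, 2:b, 3:a
edges: (0,1,e); (1,0,e); (3,2,e)


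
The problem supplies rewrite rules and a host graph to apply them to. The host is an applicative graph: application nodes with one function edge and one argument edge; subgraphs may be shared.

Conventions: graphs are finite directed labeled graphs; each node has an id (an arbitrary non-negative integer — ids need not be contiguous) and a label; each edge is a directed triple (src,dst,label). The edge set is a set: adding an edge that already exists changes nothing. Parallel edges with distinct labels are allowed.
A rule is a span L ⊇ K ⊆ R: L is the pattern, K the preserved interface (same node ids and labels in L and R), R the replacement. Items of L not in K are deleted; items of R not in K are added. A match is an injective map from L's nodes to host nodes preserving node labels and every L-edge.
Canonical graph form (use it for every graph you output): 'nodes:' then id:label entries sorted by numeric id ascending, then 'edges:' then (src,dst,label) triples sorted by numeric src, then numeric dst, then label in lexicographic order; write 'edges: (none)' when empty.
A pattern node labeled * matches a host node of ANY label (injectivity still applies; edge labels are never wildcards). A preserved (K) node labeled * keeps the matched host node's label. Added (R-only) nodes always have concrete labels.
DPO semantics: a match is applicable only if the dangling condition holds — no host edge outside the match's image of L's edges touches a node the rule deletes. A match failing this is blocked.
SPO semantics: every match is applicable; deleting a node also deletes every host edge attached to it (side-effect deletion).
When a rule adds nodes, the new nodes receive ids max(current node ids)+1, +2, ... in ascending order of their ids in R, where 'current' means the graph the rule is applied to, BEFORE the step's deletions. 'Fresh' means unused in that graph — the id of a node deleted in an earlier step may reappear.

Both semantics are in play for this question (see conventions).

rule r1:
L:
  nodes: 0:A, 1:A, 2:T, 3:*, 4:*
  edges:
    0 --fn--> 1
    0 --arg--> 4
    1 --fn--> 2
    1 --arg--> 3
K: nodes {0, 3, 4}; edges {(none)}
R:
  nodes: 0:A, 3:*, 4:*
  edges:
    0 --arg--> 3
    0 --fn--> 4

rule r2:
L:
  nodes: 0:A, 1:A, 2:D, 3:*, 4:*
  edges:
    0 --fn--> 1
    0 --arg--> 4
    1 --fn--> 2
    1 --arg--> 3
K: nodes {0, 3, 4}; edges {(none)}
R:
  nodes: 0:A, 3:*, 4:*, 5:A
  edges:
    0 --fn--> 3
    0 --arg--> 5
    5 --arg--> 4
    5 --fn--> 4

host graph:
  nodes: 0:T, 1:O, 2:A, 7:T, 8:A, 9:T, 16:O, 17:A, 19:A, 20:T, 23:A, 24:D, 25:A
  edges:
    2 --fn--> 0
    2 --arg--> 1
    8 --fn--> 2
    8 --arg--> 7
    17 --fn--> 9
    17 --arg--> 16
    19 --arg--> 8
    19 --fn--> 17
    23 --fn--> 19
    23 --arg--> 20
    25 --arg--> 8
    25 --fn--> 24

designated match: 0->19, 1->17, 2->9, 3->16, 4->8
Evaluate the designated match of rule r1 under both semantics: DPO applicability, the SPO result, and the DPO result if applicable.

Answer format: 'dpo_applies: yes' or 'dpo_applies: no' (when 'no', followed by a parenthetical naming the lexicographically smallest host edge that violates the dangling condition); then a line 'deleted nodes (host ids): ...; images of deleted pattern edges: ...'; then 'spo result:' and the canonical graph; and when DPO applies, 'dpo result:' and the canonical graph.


dpo_applies: yes
deleted nodes (host ids): 9, 17; images of deleted pattern edges: (17,9,fn); (17,16,arg); (19,8,arg); (19,17,fn)
spo result:
nodes: 0:T, 1:O, 2:A, 7:T, 8:A, 16:O, 19:A, 20:T, 23:A, 24:D, 25:A
edges: (2,0,fn); (2,1,arg); (8,2,fn); (8,7,arg); (19,8,fn); (19,16,arg); (23,19,fn); (23,20,arg); (25,8,arg); (25,24,fn)
dpo result:
nodes: 0:T, 1:O, 2:A, 7:T, 8:A, 16:O, 19:A, 20:T, 23:A, 24:D, 25:A
edges: (2,0,fn); (2,1,arg); (8,2,fn); (8,7,arg); (19,8,fn); (19,16,arg); (23,19,fn); (23,20,arg); (25,8,arg); (25,24,fn)


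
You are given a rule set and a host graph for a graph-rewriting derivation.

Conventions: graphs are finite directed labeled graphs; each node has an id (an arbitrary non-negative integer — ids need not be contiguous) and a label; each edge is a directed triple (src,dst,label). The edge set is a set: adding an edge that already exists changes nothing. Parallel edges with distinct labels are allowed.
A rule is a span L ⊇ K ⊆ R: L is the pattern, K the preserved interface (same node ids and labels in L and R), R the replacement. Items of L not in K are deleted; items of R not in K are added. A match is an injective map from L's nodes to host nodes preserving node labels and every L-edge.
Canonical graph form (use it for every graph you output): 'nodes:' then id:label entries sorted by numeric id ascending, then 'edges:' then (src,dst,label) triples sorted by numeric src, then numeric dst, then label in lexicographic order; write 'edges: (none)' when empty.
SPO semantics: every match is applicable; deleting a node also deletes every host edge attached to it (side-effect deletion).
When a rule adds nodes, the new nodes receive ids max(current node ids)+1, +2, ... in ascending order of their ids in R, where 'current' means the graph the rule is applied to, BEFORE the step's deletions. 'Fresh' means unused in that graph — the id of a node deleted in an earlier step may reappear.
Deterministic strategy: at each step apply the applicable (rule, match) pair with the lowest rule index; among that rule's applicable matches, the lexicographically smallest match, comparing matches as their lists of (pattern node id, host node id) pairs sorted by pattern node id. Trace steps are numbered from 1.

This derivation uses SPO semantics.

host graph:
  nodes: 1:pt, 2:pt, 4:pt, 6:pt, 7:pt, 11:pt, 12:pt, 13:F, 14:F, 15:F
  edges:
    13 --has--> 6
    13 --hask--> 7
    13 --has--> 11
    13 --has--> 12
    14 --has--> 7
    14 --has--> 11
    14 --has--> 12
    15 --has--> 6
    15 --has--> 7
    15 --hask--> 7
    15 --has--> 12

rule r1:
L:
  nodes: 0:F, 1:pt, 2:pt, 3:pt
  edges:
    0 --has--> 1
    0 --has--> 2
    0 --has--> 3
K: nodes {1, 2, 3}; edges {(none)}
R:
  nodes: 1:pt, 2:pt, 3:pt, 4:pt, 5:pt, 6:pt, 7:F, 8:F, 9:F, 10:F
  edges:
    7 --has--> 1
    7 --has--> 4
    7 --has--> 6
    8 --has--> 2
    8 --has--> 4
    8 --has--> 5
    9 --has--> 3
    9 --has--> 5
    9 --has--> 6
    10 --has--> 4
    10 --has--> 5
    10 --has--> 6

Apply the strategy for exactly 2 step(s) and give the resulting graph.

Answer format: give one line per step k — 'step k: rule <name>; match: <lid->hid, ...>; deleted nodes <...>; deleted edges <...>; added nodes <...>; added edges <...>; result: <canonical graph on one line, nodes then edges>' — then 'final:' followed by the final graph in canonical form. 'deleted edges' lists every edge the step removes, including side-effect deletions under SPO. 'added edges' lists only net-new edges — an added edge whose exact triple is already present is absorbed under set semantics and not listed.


step 1: rule r1; match: 0->13, 1->6, 2->11, 3->12; deleted nodes 13; deleted edges (13,6,has); (13,7,hask); (13,11,has); (13,12,has); added nodes 16, 17, 18, 19, 20, 21, 22; added edges (19,6,has); (19,16,has); (19,18,has); (20,11,has); (20,16,has); (20,17,has); (21,12,has); (21,17,has); (21,18,has); (22,16,has); (22,17,has); (22,18,has); result: nodes: 1:pt, 2:pt, 4:pt, 6:pt, 7:pt, 11:pt, 12:pt, 14:F, 15:F, 16:pt, 17:pt, 18:pt, 19:F, 20:F, 21:F, 22:F edges: (14,7,has); (14,11,has); (14,12,has); (15,6,has); (15,7,has); (15,7,hask); (15,12,has); (19,6,has); (19,16,has); (19,18,has); (20,11,has); (20,16,has); (20,17,has); (21,12,has); (21,17,has); (21,18,has); (22,16,has); (22,17,has); (22,18,has)
step 2: rule r1; match: 0->14, 1->7, 2->11, 3->12; deleted nodes 14; deleted edges (14,7,has); (14,11,has); (14,12,has); added nodes 23, 24, 25, 26, 27, 28, 29; added edges (26,7,has); (26,23,has); (26,25,has); (27,11,has); (27,23,has); (27,24,has); (28,12,has); (28,24,has); (28,25,has); (29,23,has); (29,24,has); (29,25,has); result: nodes: 1:pt, 2:pt, 4:pt, 6:pt, 7:pt, 11:pt, 12:pt, 15:F, 16:pt, 17:pt, 18:pt, 19:F, 20:F, 21:F, 22:F, 23:pt, 24:pt, 25:pt, 26:F, 27:F, 28:F, 29:F edges: (15,6,has); (15,7,has); (15,7,hask); (15,12,has); (19,6,has); (19,16,has); (19,18,has); (20,11,has); (20,16,has); (20,17,has); (21,12,has); (21,17,has); (21,18,has); (22,16,has); (22,17,has); (22,18,has); (26,7,has); (26,23,has); (26,25,has); (27,11,has); (27,23,has); (27,24,has); (28,12,has); (28,24,has); (28,25,has); (29,23,has); (29,24,has); (29,25,has)
final:
nodes: 1:pt, 2:pt, 4:pt, 6:pt, 7:pt, 11:pt, 12:pt, 15:F, 16:pt, 17:pt, 18:pt, 19:F, 20:F, 21:F, 22:F, 23:pt, 24:pt, 25:pt, 26:F, 27:F, 28:F, 29:F
edges: (15,6,has); (15,7,has); (15,7,hask); (15,12,has); (19,6,has); (19,16,has); (19,18,has); (20,11,has); (20,16,has); (20,17,has); (21,12,has); (21,17,has); (21,18,has); (22,16,has); (22,17,has); (22,18,has); (26,7,has); (26,23,has); (26,25,has); (27,11,has); (27,23,has); (27,24,has); (28,12,has); (28,24,has); (28,25,has); (29,23,has); (29,24,has); (29,25,has)


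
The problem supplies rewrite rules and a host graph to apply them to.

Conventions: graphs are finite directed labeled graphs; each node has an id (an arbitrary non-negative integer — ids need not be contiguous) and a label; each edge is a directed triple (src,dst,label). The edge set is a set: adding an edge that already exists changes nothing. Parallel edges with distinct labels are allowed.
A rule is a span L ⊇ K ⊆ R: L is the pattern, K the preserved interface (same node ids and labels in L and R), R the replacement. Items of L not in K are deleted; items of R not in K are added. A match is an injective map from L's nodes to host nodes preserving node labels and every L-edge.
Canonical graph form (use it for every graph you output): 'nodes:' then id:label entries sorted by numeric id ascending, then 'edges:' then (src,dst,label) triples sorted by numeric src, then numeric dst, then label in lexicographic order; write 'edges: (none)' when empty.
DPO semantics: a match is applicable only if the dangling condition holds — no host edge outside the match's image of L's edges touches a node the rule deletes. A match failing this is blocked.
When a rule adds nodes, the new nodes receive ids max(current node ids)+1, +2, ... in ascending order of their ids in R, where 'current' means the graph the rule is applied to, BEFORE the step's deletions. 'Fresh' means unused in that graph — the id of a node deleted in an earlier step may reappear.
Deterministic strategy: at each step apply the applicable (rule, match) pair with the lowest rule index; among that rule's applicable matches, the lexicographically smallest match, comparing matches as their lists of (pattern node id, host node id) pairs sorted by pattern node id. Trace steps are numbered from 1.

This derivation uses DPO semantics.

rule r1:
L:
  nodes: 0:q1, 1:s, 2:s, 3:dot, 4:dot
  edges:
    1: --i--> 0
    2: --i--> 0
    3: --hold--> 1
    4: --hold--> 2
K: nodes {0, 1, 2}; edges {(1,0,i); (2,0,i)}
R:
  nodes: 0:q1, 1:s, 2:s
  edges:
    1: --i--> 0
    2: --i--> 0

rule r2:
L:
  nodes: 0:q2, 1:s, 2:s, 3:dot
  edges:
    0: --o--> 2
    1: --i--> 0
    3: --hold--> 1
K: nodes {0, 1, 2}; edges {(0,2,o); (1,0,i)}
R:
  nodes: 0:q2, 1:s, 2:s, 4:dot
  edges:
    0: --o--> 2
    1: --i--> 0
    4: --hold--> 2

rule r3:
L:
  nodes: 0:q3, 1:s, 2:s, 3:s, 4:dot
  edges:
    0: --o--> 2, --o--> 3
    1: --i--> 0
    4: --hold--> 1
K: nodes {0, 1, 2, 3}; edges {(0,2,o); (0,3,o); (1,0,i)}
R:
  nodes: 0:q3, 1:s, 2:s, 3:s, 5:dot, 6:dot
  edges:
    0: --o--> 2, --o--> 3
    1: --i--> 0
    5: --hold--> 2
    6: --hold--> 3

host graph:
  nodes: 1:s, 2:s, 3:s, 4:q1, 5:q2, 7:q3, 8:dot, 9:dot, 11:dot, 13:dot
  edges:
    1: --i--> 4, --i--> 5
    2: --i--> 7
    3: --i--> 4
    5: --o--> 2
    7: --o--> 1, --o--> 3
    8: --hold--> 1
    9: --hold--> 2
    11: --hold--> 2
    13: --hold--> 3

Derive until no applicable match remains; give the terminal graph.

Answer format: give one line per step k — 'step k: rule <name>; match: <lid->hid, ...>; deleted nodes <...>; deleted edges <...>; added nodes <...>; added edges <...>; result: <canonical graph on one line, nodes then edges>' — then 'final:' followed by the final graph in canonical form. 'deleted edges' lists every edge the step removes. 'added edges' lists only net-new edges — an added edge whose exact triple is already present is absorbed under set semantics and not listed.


step 1: rule r1; match: 0->4, 1->1, 2->3, 3->8, 4->13; deleted nodes 8, 13; deleted edges (8,1,hold); (13,3,hold); added nodes (none); added edges (none); result: nodes: 1:s, 2:s, 3:s, 4:q1, 5:q2, 7:q3, 9:dot, 11:dot edges: (1,4,i); (1,5,i); (2,7,i); (3,4,i); (5,2,o); (7,1,o); (7,3,o); (9,2,hold); (11,2,hold)
step 2: rule r3; match: 0->7, 1->2, 2->1, 3->3, 4->9; deleted nodes 9; deleted edges (9,2,hold); added nodes 12, 13; added edges (12,1,hold); (13,3,hold); result: nodes: 1:s, 2:s, 3:s, 4:q1, 5:q2, 7:q3, 11:dot, 12:dot, 13:dot edges: (1,4,i); (1,5,i); (2,7,i); (3,4,i); (5,2,o); (7,1,o); (7,3,o); (11,2,hold); (12,1,hold); (13,3,hold)
step 3: rule r1; match: 0->4, 1->1, 2->3, 3->12, 4->13; deleted nodes 12, 13; deleted edges (12,1,hold); (13,3,hold); added nodes (none); added edges (none); result: nodes: 1:s, 2:s, 3:s, 4:q1, 5:q2, 7:q3, 11:dot edges: (1,4,i); (1,5,i); (2,7,i); (3,4,i); (5,2,o); (7,1,o); (7,3,o); (11,2,hold)
step 4: rule r3; match: 0->7, 1->2, 2->1, 3->3, 4->11; deleted nodes 11; deleted edges (11,2,hold); added nodes 12, 13; added edges (12,1,hold); (13,3,hold); result: nodes: 1:s, 2:s, 3:s, 4:q1, 5:q2, 7:q3, 12:dot, 13:dot edges: (1,4,i); (1,5,i); (2,7,i); (3,4,i); (5,2,o); (7,1,o); (7,3,o); (12,1,hold); (13,3,hold)
step 5: rule r1; match: 0->4, 1->1, 2->3, 3->12, 4->13; deleted nodes 12, 13; deleted edges (12,1,hold); (13,3,hold); added nodes (none); added edges (none); result: nodes: 1:s, 2:s, 3:s, 4:q1, 5:q2, 7:q3 edges: (1,4,i); (1,5,i); (2,7,i); (3,4,i); (5,2,o); (7,1,o); (7,3,o)
final:
nodes: 1:s, 2:s, 3:s, 4:q1, 5:q2, 7:q3
edges: (1,4,i); (1,5,i); (2,7,i); (3,4,i); (5,2,o); (7,1,o); (7,3,o)


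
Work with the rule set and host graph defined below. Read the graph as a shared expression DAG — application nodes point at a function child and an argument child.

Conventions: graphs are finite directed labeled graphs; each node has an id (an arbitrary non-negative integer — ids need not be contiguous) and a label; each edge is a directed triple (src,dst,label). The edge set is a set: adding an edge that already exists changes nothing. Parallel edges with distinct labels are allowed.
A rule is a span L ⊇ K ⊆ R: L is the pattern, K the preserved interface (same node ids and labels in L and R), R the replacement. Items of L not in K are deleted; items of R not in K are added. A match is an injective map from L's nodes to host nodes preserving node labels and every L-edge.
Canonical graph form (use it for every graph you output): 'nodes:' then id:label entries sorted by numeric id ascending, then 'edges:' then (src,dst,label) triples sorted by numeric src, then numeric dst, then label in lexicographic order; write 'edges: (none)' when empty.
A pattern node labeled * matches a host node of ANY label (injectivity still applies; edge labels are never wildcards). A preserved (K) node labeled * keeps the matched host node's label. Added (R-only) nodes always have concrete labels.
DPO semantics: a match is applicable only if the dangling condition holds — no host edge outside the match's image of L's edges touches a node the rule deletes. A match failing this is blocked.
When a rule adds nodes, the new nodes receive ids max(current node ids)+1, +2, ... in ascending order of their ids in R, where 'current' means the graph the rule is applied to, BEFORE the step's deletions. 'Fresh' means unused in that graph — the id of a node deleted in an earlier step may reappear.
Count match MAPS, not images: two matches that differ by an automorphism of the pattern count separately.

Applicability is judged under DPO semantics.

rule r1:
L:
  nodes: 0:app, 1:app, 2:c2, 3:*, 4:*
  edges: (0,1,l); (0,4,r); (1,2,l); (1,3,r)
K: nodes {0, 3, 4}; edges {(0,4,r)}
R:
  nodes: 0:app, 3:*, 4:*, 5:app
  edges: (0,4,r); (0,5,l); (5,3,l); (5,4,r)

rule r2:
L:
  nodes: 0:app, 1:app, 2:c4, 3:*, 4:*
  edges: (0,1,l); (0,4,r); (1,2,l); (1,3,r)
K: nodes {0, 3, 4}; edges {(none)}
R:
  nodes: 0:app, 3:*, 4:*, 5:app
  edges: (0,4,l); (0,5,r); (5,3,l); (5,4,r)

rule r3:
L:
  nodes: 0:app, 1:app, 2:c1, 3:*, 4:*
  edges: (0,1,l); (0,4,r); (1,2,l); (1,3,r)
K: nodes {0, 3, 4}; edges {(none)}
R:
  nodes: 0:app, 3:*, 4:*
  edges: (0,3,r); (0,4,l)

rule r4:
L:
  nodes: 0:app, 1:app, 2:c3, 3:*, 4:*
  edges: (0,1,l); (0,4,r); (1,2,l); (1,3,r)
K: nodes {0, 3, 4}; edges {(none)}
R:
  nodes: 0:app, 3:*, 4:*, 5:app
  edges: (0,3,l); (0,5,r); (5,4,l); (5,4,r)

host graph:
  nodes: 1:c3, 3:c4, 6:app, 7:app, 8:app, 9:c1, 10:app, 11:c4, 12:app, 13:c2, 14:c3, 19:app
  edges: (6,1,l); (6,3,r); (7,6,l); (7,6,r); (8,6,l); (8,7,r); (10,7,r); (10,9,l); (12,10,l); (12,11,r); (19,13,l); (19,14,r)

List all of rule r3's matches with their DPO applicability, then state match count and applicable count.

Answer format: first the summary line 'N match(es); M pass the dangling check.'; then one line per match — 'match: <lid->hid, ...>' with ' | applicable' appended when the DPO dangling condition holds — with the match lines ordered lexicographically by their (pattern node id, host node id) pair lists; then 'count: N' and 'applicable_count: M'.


1 match(es); 1 pass the dangling check.
match: 0->12, 1->10, 2->9, 3->7, 4->11 | applicable
count: 1
applicable_count: 1


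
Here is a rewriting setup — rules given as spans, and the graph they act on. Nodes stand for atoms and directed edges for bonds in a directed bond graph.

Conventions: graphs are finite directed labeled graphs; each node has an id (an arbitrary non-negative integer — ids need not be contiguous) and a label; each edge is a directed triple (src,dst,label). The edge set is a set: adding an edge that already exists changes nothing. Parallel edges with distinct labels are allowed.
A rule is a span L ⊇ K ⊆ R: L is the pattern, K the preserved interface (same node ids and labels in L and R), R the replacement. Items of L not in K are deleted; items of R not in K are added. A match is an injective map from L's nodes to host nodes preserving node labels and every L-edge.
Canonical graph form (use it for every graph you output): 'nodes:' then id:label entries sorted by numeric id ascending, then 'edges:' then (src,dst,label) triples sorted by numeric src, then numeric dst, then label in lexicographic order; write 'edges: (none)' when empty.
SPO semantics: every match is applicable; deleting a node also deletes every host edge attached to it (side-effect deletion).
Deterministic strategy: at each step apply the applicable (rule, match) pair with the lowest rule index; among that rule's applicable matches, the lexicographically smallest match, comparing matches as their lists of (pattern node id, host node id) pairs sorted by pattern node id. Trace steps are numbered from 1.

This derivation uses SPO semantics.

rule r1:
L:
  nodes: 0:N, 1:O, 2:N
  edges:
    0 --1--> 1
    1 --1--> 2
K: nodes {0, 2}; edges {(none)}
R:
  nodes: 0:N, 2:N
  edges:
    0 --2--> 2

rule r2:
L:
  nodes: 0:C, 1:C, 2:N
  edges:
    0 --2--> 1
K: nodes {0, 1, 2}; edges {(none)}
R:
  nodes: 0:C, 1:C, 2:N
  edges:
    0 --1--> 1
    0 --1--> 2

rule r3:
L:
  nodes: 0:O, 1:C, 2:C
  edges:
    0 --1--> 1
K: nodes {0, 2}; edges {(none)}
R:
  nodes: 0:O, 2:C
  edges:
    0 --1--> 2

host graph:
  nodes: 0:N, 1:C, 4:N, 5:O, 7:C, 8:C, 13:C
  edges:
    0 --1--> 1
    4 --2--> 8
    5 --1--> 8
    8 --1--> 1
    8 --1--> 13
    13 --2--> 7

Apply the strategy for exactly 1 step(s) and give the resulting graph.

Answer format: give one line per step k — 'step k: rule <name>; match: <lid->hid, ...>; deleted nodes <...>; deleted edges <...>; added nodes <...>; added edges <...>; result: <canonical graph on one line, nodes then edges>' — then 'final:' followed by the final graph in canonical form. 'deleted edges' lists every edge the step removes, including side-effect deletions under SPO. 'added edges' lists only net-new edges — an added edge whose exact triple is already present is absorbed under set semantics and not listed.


step 1: rule r2; match: 0->13, 1->7, 2->0; deleted nodes (none); deleted edges (13,7,2); added nodes (none); added edges (13,0,1); (13,7,1); result: nodes: 0:N, 1:C, 4:N, 5:O, 7:C, 8:C, 13:C edges: (0,1,1); (4,8,2); (5,8,1); (8,1,1); (8,13,1); (13,0,1); (13,7,1)
final:
nodes: 0:N, 1:C, 4:N, 5:O, 7:C, 8:C, 13:C
edges: (0,1,1); (4,8,2); (5,8,1); (8,1,1); (8,13,1); (13,0,1); (13,7,1)


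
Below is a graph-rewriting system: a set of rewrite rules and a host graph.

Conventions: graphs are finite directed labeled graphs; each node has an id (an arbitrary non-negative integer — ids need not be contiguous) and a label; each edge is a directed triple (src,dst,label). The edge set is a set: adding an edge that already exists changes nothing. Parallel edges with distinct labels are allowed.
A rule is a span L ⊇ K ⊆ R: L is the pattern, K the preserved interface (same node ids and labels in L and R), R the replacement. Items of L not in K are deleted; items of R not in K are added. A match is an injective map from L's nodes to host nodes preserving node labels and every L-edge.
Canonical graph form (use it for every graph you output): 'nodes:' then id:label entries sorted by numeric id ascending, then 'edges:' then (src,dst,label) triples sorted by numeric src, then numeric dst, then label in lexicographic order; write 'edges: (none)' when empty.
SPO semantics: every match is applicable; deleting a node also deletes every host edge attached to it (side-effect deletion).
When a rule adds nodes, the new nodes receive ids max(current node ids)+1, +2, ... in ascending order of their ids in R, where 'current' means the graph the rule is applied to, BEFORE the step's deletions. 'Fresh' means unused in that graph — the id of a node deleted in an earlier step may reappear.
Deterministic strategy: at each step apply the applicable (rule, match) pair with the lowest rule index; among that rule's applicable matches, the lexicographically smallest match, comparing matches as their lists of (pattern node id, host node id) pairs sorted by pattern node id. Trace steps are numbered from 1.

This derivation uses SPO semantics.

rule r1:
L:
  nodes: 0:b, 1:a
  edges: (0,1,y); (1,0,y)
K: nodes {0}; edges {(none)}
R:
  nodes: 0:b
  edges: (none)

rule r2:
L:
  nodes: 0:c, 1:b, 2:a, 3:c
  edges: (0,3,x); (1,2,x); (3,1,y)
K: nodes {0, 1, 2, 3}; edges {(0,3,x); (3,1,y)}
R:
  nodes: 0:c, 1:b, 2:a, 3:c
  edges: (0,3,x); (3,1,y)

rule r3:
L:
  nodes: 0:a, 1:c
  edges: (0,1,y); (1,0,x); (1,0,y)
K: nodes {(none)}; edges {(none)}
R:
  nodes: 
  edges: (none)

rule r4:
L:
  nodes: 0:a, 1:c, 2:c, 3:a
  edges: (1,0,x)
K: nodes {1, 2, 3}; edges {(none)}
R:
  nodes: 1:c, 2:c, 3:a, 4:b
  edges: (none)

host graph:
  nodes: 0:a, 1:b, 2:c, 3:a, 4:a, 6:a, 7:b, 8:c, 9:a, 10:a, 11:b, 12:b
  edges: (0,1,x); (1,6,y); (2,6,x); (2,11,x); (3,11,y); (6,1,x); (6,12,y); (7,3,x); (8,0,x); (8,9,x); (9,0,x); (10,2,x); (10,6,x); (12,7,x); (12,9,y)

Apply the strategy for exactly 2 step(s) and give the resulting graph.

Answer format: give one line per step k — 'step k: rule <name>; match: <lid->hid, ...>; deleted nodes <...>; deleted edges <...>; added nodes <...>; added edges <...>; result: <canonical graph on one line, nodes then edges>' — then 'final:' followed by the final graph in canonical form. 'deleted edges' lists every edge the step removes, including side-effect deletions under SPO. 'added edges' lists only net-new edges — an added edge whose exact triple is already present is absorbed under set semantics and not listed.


step 1: rule r4; match: 0->0, 1->8, 2->2, 3->3; deleted nodes 0; deleted edges (0,1,x); (8,0,x); (9,0,x); added nodes 13; added edges (none); result: nodes: 1:b, 2:c, 3:a, 4:a, 6:a, 7:b, 8:c, 9:a, 10:a, 11:b, 12:b, 13:b edges: (1,6,y); (2,6,x); (2,11,x); (3,11,y); (6,1,x); (6,12,y); (7,3,x); (8,9,x); (10,2,x); (10,6,x); (12,7,x); (12,9,y)
step 2: rule r4; match: 0->6, 1->2, 2->8, 3->3; deleted nodes 6; deleted edges (1,6,y); (2,6,x); (6,1,x); (6,12,y); (10,6,x); added nodes 14; added edges (none); result: nodes: 1:b, 2:c, 3:a, 4:a, 7:b, 8:c, 9:a, 10:a, 11:b, 12:b, 13:b, 14:b edges: (2,11,x); (3,11,y); (7,3,x); (8,9,x); (10,2,x); (12,7,x); (12,9,y)
final:
nodes: 1:b, 2:c, 3:a, 4:a, 7:b, 8:c, 9:a, 10:a, 11:b, 12:b, 13:b, 14:b
edges: (2,11,x); (3,11,y); (7,3,x); (8,9,x); (10,2,x); (12,7,x); (12,9,y)


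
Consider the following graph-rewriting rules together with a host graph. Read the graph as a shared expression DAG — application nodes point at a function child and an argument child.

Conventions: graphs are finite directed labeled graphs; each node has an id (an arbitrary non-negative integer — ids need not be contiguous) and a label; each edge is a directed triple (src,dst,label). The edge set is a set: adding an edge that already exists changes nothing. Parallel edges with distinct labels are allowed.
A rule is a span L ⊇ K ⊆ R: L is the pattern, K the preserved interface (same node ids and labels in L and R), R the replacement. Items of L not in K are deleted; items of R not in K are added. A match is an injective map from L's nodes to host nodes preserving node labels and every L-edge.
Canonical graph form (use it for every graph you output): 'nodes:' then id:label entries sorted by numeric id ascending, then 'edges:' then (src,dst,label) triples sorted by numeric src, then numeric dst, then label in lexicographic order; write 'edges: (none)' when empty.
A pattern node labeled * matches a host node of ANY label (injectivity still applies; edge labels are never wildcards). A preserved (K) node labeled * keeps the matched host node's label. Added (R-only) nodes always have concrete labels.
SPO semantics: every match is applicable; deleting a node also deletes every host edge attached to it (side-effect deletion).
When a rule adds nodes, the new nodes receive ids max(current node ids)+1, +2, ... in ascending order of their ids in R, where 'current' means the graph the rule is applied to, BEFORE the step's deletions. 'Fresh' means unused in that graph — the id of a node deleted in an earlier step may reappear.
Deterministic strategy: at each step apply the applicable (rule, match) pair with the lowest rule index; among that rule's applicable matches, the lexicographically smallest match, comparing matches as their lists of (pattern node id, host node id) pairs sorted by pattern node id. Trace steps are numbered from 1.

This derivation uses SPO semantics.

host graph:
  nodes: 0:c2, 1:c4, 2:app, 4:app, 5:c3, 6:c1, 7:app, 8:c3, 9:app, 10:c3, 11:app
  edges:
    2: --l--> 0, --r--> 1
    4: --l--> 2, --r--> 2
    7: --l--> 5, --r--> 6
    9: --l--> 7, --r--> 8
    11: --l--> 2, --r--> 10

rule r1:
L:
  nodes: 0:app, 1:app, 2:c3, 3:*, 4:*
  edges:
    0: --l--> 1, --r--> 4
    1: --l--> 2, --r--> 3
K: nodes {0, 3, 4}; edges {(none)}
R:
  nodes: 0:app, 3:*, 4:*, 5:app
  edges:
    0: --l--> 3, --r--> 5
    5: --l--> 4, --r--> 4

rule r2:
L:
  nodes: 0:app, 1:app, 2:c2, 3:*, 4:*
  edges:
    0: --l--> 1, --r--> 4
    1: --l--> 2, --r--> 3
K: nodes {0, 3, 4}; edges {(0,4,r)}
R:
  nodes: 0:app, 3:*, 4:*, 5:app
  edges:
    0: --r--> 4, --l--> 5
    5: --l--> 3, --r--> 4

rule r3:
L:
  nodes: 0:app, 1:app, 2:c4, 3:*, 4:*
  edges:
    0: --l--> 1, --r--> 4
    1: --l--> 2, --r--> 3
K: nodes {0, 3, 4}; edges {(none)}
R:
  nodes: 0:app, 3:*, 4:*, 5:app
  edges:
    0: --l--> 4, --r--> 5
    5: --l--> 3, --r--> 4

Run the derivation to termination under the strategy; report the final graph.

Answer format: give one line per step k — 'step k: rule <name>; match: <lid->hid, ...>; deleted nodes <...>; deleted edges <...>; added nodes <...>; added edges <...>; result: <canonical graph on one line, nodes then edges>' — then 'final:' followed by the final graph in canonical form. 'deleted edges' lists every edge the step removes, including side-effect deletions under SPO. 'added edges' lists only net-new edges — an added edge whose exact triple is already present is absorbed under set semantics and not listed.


step 1: rule r1; match: 0->9, 1->7, 2->5, 3->6, 4->8; deleted nodes 5, 7; deleted edges (7,5,l); (7,6,r); (9,7,l); (9,8,r); added nodes 12; added edges (9,6,l); (9,12,r); (12,8,l); (12,8,r); result: nodes: 0:c2, 1:c4, 2:app, 4:app, 6:c1, 8:c3, 9:app, 10:c3, 11:app, 12:app edges: (2,0,l); (2,1,r); (4,2,l); (4,2,r); (9,6,l); (9,12,r); (11,2,l); (11,10,r); (12,8,l); (12,8,r)
step 2: rule r2; match: 0->11, 1->2, 2->0, 3->1, 4->10; deleted nodes 0, 2; deleted edges (2,0,l); (2,1,r); (4,2,l); (4,2,r); (11,2,l); added nodes 13; added edges (11,13,l); (13,1,l); (13,10,r); result: nodes: 1:c4, 4:app, 6:c1, 8:c3, 9:app, 10:c3, 11:app, 12:app, 13:app edges: (9,6,l); (9,12,r); (11,10,r); (11,13,l); (12,8,l); (12,8,r); (13,1,l); (13,10,r)
final:
nodes: 1:c4, 4:app, 6:c1, 8:c3, 9:app, 10:c3, 11:app, 12:app, 13:app
edges: (9,6,l); (9,12,r); (11,10,r); (11,13,l); (12,8,l); (12,8,r); (13,1,l); (13,10,r)


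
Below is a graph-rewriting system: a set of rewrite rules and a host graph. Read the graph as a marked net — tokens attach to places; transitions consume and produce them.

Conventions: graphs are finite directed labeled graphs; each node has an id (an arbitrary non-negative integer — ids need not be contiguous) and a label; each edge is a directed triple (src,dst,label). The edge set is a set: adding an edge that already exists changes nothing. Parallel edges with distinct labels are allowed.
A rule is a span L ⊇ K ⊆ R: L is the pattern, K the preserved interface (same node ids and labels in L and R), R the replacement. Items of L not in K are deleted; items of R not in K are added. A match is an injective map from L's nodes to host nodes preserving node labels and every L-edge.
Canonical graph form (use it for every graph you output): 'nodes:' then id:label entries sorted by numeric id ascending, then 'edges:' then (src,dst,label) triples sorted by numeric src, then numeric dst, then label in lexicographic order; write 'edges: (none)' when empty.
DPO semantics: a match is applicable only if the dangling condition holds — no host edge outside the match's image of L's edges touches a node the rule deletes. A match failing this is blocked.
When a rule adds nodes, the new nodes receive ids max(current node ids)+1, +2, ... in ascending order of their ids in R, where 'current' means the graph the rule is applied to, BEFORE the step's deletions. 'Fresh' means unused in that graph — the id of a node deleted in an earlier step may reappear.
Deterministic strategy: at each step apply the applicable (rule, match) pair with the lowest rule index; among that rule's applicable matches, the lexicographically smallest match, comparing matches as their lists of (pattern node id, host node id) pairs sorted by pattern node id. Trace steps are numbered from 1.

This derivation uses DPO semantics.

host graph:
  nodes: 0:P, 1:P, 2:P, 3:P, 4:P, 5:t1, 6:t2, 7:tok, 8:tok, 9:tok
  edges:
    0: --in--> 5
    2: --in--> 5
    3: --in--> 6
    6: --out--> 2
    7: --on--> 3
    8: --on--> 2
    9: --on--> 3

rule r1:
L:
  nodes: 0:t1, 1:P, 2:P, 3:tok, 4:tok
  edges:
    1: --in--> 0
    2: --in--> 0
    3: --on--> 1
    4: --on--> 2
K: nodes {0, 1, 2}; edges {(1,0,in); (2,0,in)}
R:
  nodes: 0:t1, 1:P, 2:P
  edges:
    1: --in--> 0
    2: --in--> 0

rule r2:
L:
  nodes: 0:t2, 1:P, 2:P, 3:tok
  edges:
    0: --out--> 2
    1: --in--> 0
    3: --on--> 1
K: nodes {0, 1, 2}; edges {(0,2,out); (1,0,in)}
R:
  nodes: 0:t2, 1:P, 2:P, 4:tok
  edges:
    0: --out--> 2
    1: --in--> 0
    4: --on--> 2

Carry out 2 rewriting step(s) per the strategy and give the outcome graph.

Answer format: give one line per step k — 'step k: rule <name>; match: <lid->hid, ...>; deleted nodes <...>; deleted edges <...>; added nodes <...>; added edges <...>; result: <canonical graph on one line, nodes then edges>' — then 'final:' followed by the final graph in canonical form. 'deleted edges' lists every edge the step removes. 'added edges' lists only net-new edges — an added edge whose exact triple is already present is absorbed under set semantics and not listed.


step 1: rule r2; match: 0->6, 1->3, 2->2, 3->7; deleted nodes 7; deleted edges (7,3,on); added nodes 10; added edges (10,2,on); result: nodes: 0:P, 1:P, 2:P, 3:P, 4:P, 5:t1, 6:t2, 8:tok, 9:tok, 10:tok edges: (0,5,in); (2,5,in); (3,6,in); (6,2,out); (8,2,on); (9,3,on); (10,2,on)
step 2: rule r2; match: 0->6, 1->3, 2->2, 3->9; deleted nodes 9; deleted edges (9,3,on); added nodes 11; added edges (11,2,on); result: nodes: 0:P, 1:P, 2:P, 3:P, 4:P, 5:t1, 6:t2, 8:tok, 10:tok, 11:tok edges: (0,5,in); (2,5,in); (3,6,in); (6,2,out); (8,2,on); (10,2,on); (11,2,on)
final:
nodes: 0:P, 1:P, 2:P, 3:P, 4:P, 5:t1, 6:t2, 8:tok, 10:tok, 11:tok
edges: (0,5,in); (2,5,in); (3,6,in); (6,2,out); (8,2,on); (10,2,on); (11,2,on)
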